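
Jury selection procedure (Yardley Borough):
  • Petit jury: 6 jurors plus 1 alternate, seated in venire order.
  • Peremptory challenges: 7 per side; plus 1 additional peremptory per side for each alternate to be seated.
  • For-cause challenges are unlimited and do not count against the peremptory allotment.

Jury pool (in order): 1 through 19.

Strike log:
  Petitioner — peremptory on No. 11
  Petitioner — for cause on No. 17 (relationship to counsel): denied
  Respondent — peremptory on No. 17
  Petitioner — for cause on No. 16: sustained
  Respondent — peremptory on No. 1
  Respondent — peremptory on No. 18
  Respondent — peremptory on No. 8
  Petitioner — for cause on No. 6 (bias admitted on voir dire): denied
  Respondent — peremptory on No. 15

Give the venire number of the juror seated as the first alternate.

Removed: #1, #8, #11, #15, #16, #17, #18. (#6 stays — for-cause denied.)
Seating in order: seats 1–6 → #2, #3, #4, #5, #6, #7; alternates → #9.
So alternate 1 is #9.

9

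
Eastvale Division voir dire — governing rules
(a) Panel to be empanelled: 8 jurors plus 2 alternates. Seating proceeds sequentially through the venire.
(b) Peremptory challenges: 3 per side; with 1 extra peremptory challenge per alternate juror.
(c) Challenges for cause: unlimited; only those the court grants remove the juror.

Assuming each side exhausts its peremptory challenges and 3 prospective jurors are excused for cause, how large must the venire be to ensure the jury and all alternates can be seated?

23

Seats to fill: 8 + 2 alternates = 10.
Peremptories: 3 + 1×2 = 5 per side × 2 sides = 10.
For-cause removals: 3.
Minimum venire: 10 + 10 + 3 = 23.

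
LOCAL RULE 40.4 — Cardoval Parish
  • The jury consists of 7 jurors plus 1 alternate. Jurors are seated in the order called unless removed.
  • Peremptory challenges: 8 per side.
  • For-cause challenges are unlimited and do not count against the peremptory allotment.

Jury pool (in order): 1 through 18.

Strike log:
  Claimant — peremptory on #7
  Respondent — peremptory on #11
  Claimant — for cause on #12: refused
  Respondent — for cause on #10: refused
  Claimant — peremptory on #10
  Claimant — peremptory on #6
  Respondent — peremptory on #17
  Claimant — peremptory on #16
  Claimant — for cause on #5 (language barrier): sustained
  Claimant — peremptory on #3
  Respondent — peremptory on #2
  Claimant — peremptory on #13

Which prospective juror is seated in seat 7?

15

Removed: #2, #3, #5, #6, #7, #10, #11, #13, #16, #17. (#12 stays — for-cause denied.)
Seating in order: seats 1–7 → #1, #4, #8, #9, #12, #14, #15; alternates → #18.
So seat 7 is #15.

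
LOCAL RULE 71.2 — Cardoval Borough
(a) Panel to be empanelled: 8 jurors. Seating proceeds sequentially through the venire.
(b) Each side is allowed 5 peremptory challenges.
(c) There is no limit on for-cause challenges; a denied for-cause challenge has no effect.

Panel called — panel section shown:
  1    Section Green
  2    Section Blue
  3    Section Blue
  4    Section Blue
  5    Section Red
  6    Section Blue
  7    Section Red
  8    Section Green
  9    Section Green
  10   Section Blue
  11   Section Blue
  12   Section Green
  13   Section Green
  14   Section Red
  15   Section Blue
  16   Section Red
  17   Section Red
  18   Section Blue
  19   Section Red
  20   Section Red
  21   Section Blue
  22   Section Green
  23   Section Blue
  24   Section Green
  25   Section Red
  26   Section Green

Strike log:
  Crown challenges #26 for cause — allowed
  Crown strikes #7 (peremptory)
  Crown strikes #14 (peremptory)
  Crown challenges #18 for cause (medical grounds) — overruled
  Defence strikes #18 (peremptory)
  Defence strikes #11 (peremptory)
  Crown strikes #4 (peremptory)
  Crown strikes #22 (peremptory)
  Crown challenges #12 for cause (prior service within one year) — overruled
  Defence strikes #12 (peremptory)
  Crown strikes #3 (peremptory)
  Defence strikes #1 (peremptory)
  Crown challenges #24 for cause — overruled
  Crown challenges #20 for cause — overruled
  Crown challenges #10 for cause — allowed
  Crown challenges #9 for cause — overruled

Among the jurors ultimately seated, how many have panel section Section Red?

2

Removed: #1, #3, #4, #7, #10, #11, #12, #14, #18, #22, #26.
Seated jurors 1–8: #2, #5, #6, #8, #9, #13, #15, #16.
Of those, in Section Red: #5, #16 → 2.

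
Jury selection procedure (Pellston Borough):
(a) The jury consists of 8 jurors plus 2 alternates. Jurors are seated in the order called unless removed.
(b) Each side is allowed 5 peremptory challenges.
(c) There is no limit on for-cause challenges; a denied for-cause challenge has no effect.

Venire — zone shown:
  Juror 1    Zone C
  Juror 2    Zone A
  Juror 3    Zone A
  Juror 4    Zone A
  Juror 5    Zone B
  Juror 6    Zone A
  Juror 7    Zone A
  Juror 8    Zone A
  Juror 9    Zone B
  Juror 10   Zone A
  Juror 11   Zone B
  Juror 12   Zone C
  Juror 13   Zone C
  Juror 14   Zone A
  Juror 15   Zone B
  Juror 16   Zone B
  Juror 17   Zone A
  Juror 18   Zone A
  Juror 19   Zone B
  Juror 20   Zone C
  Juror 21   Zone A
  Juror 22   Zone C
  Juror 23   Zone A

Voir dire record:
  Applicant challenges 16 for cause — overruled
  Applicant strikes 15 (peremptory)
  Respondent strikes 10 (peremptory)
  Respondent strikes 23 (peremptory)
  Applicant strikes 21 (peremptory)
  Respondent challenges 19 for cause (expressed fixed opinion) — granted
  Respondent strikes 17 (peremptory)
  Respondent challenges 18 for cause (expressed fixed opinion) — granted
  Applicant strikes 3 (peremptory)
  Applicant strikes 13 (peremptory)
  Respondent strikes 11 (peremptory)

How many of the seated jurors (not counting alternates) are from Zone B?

2

Removed: #3, #10, #11, #13, #15, #17, #18, #19, #21, #23.
Seated jurors 1–8: #1, #2, #4, #5, #6, #7, #8, #9 (alternates #12, #14 not counted).
Of those, in Zone B: #5, #9 → 2.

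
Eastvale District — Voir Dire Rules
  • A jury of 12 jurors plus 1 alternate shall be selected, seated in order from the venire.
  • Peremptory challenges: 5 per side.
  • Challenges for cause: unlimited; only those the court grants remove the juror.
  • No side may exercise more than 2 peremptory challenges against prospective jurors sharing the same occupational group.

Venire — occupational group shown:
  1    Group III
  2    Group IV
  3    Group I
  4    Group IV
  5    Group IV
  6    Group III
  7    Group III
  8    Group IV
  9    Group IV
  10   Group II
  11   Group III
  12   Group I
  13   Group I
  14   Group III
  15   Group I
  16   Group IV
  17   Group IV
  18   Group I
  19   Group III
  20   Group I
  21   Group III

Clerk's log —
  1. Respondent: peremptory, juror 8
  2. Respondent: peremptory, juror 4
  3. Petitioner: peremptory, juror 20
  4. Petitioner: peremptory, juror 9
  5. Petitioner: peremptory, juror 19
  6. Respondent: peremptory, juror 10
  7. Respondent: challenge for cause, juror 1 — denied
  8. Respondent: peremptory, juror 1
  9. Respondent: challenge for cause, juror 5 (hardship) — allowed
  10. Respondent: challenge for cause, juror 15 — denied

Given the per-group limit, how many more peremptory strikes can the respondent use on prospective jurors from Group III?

Respondent peremptories so far: #8, #4, #10, #1 — 4 of 5 used, 1 left overall.
Against Group III: #1 — 1 used; per-group cap 2 leaves 1.
Binding limit: min(1, 1) = 1.

1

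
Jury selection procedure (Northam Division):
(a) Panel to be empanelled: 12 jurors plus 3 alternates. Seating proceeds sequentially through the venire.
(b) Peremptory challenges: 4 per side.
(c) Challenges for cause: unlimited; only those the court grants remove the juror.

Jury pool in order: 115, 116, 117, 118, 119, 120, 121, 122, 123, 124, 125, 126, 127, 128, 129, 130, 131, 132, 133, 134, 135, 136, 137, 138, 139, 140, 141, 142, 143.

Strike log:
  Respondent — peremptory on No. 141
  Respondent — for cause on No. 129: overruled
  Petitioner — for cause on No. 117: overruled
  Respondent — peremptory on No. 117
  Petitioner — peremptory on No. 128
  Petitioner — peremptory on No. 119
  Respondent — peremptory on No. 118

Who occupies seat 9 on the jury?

126

Removed: #117, #118, #119, #128, #141. (#129 stays — for-cause denied.)
Filling seats in venire order through position 9: #115, #116, #120, #121, #122, #123, #124, #125, #126.
So seat 9 is #126.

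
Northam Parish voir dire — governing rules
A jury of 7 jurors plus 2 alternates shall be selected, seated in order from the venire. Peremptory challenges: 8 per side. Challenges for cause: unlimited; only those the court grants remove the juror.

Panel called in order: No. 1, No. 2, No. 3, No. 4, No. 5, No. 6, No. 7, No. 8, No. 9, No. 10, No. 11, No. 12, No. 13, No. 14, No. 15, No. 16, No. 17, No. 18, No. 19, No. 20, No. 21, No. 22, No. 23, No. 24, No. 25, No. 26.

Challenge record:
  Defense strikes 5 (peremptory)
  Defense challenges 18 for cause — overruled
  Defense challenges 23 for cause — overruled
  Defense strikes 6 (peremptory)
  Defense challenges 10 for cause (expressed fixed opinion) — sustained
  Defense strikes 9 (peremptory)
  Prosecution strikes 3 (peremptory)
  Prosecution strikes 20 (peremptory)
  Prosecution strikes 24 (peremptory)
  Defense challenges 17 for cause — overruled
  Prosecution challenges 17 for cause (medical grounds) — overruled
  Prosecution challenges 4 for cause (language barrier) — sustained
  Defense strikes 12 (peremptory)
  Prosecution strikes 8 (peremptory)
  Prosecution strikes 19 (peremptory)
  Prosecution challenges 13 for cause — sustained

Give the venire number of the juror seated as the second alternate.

18

Removed: #3, #4, #5, #6, #8, #9, #10, #12, #13, #19, #20, #24. (#17, #18, #23 stay — for-cause denied.)
Seating in order: seats 1–7 → #1, #2, #7, #11, #14, #15, #16; alternates → #17, #18.
So alternate 2 is #18.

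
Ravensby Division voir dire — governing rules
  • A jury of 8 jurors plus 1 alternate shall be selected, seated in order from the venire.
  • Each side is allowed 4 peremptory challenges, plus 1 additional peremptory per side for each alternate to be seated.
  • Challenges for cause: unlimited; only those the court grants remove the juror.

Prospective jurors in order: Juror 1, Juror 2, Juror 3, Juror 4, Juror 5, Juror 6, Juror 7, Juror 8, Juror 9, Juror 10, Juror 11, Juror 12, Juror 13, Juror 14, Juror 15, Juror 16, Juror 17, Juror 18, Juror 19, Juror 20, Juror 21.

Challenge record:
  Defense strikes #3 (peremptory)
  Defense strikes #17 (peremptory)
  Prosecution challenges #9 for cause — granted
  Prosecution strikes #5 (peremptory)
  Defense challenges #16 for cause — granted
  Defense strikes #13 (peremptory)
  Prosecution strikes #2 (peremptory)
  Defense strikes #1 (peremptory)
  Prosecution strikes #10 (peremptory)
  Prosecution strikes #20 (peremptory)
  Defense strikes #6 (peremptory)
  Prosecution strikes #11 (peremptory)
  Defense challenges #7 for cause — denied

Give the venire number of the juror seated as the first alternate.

Removed: #1, #2, #3, #5, #6, #9, #10, #11, #13, #16, #17, #20. (#7 stays — for-cause denied.)
Seating in order: seats 1–8 → #4, #7, #8, #12, #14, #15, #18, #19; alternates → #21.
So alternate 1 is #21.

21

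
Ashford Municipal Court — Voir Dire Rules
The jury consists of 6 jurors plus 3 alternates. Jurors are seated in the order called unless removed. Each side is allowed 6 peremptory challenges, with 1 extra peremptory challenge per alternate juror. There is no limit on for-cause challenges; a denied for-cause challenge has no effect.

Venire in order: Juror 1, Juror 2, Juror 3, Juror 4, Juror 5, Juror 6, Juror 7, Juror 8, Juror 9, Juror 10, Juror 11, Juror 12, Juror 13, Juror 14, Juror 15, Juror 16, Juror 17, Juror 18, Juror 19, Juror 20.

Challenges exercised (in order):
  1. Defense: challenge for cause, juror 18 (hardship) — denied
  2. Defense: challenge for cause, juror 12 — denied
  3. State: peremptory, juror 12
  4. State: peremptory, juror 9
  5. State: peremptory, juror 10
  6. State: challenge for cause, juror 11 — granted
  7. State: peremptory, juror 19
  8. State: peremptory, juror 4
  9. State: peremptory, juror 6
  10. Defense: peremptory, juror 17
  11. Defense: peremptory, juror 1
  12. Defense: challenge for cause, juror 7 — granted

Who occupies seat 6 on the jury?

Removed: #1, #4, #6, #7, #9, #10, #11, #12, #17, #19. (#18 stays — for-cause denied.)
Seating in order: seats 1–6 → #2, #3, #5, #8, #13, #14; alternates → #15, #16, #18.
So seat 6 is #14.

14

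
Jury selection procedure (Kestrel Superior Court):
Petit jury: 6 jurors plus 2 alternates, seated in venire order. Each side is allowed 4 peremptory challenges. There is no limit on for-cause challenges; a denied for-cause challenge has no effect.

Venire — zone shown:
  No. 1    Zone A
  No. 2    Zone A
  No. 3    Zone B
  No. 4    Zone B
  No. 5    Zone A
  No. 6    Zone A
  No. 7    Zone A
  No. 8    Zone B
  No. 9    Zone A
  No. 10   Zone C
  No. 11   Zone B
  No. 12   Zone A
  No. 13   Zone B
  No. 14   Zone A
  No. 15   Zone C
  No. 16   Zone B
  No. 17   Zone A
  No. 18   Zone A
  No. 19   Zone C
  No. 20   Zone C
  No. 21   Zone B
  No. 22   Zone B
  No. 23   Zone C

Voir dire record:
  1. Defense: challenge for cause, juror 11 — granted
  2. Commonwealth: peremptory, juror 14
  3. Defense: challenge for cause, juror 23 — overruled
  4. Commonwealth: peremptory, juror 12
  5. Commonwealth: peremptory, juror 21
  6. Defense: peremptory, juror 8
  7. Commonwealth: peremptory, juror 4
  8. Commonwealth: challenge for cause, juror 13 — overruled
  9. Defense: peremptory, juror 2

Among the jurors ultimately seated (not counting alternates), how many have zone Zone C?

0

Removed: #2, #4, #8, #11, #12, #14, #21.
Seated jurors 1–6: #1, #3, #5, #6, #7, #9 (alternates #10, #13 not counted).
None of those are in Zone C → 0.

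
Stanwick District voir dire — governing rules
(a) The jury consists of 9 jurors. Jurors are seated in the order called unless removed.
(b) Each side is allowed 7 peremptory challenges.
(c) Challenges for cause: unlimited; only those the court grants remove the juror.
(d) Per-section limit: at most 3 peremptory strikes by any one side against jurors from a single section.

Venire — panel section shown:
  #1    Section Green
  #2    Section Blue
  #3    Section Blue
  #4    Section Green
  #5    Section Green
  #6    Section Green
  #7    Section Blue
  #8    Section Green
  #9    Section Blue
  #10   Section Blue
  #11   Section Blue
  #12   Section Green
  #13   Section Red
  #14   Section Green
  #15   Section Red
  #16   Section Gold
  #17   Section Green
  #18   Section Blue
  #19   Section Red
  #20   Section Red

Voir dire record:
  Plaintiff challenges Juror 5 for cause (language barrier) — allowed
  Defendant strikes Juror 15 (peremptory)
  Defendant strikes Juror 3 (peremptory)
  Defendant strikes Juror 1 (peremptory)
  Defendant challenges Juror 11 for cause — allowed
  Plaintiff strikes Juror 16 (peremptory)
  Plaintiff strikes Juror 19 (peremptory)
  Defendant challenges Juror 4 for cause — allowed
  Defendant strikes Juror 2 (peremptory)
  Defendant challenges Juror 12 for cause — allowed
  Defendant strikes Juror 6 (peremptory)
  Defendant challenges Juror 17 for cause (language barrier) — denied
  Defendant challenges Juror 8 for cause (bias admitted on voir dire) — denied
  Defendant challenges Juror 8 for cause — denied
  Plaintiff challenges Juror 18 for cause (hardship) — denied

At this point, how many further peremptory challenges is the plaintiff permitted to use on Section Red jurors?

2

Plaintiff peremptories so far: #16, #19 — 2 of 7 used, 5 left overall.
Against Section Red: #19 — 1 used; per-section cap 3 leaves 2.
Binding limit: min(5, 2) = 2.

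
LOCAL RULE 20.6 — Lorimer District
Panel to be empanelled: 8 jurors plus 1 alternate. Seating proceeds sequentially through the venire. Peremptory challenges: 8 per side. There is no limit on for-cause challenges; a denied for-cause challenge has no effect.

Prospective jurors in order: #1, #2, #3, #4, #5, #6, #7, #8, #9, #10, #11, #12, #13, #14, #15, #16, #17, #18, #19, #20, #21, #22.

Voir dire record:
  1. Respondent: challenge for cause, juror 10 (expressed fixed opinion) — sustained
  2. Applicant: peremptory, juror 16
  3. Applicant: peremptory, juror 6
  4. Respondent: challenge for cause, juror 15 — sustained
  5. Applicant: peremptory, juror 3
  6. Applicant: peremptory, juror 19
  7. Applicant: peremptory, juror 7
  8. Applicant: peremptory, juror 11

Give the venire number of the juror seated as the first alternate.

14

Removed: #3, #6, #7, #10, #11, #15, #16, #19.
Seating in order: seats 1–8 → #1, #2, #4, #5, #8, #9, #12, #13; alternates → #14.
So alternate 1 is #14.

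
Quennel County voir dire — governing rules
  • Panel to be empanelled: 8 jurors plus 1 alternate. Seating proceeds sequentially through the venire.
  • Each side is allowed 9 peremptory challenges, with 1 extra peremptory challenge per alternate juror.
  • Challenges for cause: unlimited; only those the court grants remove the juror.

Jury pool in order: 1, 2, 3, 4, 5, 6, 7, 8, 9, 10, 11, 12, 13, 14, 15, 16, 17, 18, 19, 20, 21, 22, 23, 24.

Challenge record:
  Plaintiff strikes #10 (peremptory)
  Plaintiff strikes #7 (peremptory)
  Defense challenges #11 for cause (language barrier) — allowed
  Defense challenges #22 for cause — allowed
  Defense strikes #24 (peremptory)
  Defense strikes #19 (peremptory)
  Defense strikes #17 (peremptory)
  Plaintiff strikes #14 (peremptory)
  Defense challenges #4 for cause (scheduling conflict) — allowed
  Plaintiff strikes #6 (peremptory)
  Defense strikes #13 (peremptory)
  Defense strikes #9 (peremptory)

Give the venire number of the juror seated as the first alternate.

Removed: #4, #6, #7, #9, #10, #11, #13, #14, #17, #19, #22, #24.
Filling seats in venire order through position 9: #1, #2, #3, #5, #8, #12, #15, #16, #18.
So alternate 1 is #18.

18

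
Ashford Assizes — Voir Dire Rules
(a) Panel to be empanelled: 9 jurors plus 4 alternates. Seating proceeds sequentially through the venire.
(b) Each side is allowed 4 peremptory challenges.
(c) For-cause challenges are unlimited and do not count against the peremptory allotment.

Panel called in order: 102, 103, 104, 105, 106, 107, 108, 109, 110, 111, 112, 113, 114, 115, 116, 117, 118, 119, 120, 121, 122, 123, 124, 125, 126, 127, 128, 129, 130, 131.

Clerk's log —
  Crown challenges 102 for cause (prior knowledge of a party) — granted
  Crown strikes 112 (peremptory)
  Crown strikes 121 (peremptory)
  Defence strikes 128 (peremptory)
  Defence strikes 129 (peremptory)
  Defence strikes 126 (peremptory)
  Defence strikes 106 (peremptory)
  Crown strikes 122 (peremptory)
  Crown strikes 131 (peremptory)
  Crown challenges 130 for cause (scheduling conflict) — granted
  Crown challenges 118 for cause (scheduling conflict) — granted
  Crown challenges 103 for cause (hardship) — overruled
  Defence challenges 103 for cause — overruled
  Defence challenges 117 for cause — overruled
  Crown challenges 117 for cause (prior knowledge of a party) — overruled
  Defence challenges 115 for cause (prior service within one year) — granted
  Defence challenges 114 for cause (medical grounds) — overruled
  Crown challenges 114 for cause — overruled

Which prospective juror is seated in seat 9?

113

Removed: #102, #106, #112, #115, #118, #121, #122, #126, #128, #129, #130, #131. (#103, #114, #117 stay — for-cause denied.)
Seating in order: seats 1–9 → #103, #104, #105, #107, #108, #109, #110, #111, #113; alternates → #114, #116, #117, #119.
So seat 9 is #113.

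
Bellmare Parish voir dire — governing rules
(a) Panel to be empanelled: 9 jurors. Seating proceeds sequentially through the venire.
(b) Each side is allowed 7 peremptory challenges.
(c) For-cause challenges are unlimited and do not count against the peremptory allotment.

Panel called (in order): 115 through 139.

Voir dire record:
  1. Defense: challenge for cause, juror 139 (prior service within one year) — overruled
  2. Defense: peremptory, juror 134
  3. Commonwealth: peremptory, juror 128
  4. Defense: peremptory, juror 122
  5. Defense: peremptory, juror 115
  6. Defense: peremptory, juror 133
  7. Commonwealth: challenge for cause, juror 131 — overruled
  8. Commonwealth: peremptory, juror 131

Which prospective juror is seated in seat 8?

Removed: #115, #122, #128, #131, #133, #134. (#139 stays — for-cause denied.)
Seating in order: seats 1–9 → #116, #117, #118, #119, #120, #121, #123, #124, #125.
So seat 8 is #124.

124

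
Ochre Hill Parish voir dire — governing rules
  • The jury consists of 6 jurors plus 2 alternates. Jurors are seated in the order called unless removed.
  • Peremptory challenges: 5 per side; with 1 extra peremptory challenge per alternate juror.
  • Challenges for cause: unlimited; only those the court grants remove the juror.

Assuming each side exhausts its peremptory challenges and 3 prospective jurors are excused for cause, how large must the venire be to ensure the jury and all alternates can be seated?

25

Seats to fill: 6 + 2 alternates = 8.
Peremptories: 5 + 1×2 = 7 per side × 2 sides = 14.
For-cause removals: 3.
Minimum venire: 8 + 14 + 3 = 25.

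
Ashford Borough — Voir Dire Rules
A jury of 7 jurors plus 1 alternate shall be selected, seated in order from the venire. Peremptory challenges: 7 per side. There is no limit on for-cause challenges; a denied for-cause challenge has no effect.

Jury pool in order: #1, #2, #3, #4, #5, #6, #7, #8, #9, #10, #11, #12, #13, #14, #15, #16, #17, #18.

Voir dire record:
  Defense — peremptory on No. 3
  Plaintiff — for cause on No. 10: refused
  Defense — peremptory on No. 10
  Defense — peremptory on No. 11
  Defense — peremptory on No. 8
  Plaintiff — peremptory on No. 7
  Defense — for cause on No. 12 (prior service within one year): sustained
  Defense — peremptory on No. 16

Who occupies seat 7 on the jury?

13

Removed: #3, #7, #8, #10, #11, #12, #16.
Seating in order: seats 1–7 → #1, #2, #4, #5, #6, #9, #13; alternates → #14.
So seat 7 is #13.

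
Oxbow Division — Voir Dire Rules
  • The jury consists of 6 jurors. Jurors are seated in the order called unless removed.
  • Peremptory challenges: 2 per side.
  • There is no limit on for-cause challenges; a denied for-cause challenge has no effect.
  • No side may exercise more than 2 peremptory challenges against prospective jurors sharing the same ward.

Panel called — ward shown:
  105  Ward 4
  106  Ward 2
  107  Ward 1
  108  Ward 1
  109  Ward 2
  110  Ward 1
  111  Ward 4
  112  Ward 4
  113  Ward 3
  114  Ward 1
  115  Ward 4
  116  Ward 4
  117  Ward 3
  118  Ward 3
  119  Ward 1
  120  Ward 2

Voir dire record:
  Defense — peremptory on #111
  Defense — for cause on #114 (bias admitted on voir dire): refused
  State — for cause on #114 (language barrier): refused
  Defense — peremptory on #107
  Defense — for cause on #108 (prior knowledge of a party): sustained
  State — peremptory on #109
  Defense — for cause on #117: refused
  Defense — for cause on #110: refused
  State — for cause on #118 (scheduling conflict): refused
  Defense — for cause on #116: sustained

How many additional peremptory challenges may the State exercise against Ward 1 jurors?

State peremptories so far: #109 — 1 of 2 used, 1 left overall.
Against Ward 1: none yet — per-ward cap 2 leaves 2.
Binding limit: min(1, 2) = 1.

1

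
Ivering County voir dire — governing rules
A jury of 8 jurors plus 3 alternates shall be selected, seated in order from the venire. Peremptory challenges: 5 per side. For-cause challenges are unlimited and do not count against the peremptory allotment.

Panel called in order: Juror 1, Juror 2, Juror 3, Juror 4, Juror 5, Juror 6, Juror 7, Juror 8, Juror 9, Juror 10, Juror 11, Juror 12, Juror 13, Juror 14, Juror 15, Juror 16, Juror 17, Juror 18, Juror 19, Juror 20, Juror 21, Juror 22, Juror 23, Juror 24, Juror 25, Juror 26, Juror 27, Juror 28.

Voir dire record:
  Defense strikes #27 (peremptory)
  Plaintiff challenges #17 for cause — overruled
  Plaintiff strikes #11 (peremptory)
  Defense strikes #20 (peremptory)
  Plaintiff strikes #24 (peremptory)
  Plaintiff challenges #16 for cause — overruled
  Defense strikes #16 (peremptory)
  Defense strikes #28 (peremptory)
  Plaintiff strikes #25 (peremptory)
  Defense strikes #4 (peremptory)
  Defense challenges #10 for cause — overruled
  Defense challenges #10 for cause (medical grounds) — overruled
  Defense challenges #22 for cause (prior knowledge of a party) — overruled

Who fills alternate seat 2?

12

Removed: #4, #11, #16, #20, #24, #25, #27, #28. (#10, #17, #22 stay — for-cause denied.)
Seating in order: seats 1–8 → #1, #2, #3, #5, #6, #7, #8, #9; alternates → #10, #12, #13.
So alternate 2 is #12.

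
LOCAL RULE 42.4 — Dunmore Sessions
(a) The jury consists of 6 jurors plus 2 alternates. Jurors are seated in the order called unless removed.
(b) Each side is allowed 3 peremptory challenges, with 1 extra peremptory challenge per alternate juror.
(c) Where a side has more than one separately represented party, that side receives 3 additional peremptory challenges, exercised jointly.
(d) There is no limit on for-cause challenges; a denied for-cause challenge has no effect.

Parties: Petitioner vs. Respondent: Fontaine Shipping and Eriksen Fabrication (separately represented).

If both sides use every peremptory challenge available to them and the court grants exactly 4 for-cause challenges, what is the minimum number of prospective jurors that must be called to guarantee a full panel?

Seats to fill: 6 + 2 alternates = 8.
Peremptories — Petitioner: 3 + 1×2 = 5; Respondent: 3 + 1×2 + 3 = 8; total 13.
For-cause removals: 4.
Minimum venire: 8 + 13 + 4 = 25.

25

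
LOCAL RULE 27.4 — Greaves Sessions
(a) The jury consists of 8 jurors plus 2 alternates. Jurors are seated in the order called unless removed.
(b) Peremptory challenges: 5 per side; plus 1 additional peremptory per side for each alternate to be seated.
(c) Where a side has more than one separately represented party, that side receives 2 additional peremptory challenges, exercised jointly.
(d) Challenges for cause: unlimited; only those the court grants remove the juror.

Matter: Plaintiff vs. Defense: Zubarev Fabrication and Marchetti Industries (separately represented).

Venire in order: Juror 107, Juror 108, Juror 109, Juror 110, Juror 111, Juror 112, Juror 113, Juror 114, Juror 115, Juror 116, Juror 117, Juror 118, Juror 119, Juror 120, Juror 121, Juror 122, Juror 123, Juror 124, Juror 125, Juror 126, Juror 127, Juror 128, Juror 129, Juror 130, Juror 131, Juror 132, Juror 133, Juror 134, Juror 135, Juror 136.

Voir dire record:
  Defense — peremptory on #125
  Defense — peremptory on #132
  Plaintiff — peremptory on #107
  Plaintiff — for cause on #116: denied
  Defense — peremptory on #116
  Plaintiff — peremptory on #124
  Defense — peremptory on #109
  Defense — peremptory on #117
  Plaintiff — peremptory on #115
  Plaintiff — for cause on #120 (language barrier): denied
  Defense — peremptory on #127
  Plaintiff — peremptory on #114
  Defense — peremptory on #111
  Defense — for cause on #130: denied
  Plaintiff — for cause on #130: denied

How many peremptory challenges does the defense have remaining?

2

Defense allotment: 5 base + 1 × 2 alternates + 2 multi-party = 9.
Defense peremptories used: #125, #132, #116, #109, #117, #127, #111 — 7 (the for-cause on #130 doesn't count).
Remaining: 9 − 7 = 2.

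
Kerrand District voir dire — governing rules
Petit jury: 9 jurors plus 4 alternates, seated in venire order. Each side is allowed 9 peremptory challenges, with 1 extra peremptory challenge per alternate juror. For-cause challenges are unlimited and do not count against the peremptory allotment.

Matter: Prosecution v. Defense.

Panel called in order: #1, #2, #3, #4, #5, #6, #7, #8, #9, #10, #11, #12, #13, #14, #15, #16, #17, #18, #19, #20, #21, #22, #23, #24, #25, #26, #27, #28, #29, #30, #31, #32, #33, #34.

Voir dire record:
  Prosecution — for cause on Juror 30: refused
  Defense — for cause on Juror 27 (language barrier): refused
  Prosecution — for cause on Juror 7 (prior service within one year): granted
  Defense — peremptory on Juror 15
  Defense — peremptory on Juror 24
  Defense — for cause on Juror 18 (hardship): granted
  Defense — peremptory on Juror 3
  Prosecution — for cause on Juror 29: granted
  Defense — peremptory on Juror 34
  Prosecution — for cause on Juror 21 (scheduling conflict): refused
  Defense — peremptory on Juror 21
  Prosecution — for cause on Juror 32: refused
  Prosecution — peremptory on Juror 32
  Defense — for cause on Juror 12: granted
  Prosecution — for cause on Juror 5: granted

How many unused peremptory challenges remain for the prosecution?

12

Prosecution allotment: 9 base + 1 × 4 alternates = 13.
Prosecution peremptories used: #32 — 1 (for-cause on #30, #7, #29, #21, #32, #5 don't count).
Remaining: 13 − 1 = 12.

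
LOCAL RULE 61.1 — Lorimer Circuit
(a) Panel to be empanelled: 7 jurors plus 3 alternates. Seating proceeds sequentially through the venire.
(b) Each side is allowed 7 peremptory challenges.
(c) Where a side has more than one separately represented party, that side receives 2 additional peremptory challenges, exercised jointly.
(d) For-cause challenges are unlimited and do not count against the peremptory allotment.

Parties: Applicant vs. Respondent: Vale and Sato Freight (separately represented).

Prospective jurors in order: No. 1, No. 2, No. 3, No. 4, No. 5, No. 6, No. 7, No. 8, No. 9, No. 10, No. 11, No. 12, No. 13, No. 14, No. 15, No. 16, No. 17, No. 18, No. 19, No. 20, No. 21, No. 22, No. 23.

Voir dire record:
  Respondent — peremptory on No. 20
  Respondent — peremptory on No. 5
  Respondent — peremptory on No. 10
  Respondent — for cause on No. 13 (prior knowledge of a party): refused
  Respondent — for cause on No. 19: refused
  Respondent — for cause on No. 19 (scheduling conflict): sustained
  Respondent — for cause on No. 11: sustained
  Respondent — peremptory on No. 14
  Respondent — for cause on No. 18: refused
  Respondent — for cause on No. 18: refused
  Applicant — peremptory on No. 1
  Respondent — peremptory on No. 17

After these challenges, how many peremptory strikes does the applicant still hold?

6

Applicant allotment: 7.
Applicant peremptories used: #1 — 1.
Remaining: 7 − 1 = 6.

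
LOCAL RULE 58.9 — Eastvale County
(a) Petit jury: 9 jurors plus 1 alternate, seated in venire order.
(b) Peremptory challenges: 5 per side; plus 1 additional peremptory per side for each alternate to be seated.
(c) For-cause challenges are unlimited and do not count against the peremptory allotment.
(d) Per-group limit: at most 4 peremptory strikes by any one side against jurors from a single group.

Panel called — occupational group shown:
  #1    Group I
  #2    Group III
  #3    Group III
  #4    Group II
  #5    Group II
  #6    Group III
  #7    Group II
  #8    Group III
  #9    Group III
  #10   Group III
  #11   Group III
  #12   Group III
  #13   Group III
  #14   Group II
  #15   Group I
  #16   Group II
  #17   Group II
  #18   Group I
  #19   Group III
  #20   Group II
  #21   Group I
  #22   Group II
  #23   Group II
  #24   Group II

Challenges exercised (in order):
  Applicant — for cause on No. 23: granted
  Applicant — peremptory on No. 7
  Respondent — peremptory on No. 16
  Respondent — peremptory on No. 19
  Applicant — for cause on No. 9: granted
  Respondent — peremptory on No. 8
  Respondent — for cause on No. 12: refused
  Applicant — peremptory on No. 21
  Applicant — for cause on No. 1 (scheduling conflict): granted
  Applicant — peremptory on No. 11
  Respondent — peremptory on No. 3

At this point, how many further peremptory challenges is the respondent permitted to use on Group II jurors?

Respondent peremptories so far: #16, #19, #8, #3 — 4 of 6 used, 2 left overall.
Against Group II: #16 — 1 used; per-group cap 4 leaves 3.
Binding limit: min(2, 3) = 2.

2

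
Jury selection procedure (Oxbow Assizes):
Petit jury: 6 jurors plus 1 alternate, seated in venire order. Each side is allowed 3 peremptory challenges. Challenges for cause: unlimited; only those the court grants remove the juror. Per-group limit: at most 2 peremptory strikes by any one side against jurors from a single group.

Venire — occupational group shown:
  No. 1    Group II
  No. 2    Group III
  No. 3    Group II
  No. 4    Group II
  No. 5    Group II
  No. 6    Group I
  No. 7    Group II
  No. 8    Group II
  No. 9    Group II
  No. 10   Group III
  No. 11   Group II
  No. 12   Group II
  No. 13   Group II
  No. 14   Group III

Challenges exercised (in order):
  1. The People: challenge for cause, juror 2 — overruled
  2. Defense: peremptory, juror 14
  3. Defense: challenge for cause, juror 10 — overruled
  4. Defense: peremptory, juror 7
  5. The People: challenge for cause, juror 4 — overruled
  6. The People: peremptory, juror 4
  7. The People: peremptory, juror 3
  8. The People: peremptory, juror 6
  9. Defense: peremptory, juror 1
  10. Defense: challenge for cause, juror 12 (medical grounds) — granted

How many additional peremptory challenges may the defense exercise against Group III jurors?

Defense peremptories so far: #14, #7, #1 — 3 of 3 used, 0 left overall.
Against Group III: #14 — 1 used; per-group cap 2 leaves 1.
Binding limit: min(0, 1) = 0.

0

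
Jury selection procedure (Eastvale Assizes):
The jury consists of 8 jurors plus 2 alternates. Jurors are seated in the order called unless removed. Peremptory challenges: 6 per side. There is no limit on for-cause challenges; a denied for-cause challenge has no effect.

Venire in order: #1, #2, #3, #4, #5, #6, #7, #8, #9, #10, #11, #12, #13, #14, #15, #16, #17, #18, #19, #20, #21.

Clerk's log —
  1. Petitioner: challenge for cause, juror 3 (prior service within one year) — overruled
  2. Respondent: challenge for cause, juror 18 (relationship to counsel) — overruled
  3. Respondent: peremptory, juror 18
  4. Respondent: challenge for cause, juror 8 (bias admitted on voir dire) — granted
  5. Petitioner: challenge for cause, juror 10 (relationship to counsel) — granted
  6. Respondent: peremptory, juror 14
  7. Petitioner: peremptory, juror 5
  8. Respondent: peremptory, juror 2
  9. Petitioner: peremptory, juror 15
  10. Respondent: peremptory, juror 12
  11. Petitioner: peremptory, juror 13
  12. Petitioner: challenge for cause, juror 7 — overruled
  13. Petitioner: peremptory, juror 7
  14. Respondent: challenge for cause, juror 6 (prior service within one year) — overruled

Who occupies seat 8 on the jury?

17

Removed: #2, #5, #7, #8, #10, #12, #13, #14, #15, #18. (#3, #6 stay — for-cause denied.)
Seating in order: seats 1–8 → #1, #3, #4, #6, #9, #11, #16, #17; alternates → #19, #20.
So seat 8 is #17.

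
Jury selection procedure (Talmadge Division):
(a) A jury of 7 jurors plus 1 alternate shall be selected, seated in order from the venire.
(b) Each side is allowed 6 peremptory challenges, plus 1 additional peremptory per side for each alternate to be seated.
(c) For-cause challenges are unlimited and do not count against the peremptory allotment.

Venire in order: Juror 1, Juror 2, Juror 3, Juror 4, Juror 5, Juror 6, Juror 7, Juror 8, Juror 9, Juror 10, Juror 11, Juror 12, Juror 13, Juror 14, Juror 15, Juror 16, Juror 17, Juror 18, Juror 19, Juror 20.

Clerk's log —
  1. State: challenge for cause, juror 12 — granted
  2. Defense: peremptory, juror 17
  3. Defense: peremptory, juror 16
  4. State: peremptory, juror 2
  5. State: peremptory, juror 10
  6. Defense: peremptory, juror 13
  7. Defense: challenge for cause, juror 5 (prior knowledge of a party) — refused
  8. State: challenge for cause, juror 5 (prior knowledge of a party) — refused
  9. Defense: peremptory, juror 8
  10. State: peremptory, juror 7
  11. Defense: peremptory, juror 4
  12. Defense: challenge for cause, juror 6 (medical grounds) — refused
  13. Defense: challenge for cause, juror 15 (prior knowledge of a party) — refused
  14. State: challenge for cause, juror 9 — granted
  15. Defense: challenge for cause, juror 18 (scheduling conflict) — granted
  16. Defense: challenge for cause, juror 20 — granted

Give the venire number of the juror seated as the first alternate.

Removed: #2, #4, #7, #8, #9, #10, #12, #13, #16, #17, #18, #20. (#5, #6, #15 stay — for-cause denied.)
Filling seats in venire order through position 8: #1, #3, #5, #6, #11, #14, #15, #19.
So alternate 1 is #19.

19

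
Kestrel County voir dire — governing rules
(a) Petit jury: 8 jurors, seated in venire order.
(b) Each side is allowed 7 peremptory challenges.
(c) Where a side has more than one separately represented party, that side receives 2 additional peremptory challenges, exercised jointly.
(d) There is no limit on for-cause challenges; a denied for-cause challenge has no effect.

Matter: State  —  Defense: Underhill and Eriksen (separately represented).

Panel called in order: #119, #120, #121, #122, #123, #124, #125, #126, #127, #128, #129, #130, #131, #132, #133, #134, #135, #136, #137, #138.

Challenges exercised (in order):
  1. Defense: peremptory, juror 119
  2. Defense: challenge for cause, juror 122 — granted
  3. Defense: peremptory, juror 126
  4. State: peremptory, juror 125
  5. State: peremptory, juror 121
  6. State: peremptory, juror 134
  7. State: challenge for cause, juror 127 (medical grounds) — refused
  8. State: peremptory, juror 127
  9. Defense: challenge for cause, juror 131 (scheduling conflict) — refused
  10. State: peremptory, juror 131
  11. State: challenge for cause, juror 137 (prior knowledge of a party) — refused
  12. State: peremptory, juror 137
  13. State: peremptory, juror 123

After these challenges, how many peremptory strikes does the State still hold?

State allotment: 7.
State peremptories used: #125, #121, #134, #127, #131, #137, #123 — 7 (for-cause on #127, #137 don't count).
Remaining: 7 − 7 = 0.

0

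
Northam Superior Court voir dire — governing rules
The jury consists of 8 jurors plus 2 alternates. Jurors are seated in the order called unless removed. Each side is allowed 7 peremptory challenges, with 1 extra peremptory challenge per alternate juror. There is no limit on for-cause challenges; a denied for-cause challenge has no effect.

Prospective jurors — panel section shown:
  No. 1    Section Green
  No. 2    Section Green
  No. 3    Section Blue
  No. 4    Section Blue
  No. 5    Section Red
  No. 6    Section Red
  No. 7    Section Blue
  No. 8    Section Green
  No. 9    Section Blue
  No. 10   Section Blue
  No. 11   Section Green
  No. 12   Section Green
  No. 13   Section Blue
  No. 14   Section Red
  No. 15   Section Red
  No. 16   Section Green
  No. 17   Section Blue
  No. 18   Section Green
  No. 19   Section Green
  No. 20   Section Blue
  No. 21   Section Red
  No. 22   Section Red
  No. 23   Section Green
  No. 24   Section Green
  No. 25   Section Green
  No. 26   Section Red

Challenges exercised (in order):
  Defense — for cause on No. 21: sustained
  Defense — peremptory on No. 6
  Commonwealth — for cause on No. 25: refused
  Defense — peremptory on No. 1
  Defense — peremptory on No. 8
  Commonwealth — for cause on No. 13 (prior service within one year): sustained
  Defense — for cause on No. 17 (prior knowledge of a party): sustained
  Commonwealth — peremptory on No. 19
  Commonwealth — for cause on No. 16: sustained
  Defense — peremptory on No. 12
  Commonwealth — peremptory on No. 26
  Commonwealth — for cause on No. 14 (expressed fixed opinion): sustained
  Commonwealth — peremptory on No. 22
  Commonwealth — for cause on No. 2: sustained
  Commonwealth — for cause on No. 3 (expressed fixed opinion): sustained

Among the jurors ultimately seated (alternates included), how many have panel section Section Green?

Removed: #1, #2, #3, #6, #8, #12, #13, #14, #16, #17, #19, #21, #22, #26.
Seated (10 incl. alternates): #4, #5, #7, #9, #10, #11, #15, #18, #20, #23.
Of those, in Section Green: #11, #18, #23 → 3.

3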